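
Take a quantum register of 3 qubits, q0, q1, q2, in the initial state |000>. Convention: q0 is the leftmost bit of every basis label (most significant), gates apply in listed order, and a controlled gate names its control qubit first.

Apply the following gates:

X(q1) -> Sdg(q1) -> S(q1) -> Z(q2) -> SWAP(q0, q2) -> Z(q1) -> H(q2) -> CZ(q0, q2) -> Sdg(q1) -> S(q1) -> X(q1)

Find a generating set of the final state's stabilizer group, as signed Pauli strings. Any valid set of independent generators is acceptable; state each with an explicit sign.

The stabilizer group can be generated by +IIX, +ZII, +IZI, among other valid generating sets.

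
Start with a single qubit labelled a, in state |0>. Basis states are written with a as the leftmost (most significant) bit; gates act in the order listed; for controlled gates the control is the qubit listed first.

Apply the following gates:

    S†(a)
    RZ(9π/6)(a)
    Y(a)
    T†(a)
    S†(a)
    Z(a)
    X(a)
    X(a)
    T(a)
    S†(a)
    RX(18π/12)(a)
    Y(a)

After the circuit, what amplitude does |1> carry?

|1> carries amplitude -sqrt(2)*exp(3*I*pi/4)/2 in the final state.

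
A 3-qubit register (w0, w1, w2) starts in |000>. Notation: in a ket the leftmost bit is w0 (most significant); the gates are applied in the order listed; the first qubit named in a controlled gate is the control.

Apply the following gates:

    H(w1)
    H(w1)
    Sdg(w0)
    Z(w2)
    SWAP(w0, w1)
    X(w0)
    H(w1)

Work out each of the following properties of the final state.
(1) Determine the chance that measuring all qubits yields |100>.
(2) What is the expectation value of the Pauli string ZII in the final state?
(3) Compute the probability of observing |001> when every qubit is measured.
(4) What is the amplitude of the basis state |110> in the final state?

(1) Outcome |100> occurs with probability 1/2. Key observation: the block from step 1 through step 2 cancels to the identity and can be dropped.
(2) The observable ZII averages to -1.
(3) A full measurement returns |001> with probability 0.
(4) |110> carries amplitude sqrt(2)/2 in the final state.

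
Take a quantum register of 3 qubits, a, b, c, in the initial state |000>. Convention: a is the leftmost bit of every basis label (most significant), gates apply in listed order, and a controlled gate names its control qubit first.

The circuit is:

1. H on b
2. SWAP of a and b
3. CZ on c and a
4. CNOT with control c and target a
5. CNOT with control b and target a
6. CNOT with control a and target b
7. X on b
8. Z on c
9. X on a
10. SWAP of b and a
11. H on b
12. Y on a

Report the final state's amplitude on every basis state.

The resulting statevector has amplitude -I/2 on |000>, 0 on |001>, I/2 on |010>, 0 on |011>, I/2 on |100>, 0 on |101>, I/2 on |110>, 0 on |111>.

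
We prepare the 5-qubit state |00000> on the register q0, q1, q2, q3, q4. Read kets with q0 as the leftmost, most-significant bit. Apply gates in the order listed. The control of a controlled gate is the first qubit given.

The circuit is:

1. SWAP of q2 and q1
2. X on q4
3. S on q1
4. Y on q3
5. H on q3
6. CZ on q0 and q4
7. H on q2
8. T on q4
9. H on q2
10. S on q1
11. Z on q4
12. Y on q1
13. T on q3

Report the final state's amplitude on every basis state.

The final amplitudes are sqrt(2)*exp(I*pi/4)/2 on |01001>, -sqrt(2)*I/2 on |01011>, and 0 on every other basis state.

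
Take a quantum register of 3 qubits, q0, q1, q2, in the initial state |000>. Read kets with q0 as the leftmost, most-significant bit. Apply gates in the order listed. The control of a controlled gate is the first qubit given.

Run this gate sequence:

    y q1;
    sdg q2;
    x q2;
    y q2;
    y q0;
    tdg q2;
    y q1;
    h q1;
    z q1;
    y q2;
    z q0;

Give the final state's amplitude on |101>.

|101> carries amplitude -sqrt(2)*I/2 in the final state.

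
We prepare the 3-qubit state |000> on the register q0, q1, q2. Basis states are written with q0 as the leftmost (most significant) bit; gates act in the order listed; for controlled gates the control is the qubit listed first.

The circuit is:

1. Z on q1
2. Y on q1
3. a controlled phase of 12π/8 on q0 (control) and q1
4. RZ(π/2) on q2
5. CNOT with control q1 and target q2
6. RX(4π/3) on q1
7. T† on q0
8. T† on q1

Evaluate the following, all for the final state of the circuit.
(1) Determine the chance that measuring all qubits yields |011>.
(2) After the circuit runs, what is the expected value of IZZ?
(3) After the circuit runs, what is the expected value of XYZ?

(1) The probability of measuring |011> is 1/4.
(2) The expectation value of IZZ is -1/2.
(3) The expectation value of XYZ is 0.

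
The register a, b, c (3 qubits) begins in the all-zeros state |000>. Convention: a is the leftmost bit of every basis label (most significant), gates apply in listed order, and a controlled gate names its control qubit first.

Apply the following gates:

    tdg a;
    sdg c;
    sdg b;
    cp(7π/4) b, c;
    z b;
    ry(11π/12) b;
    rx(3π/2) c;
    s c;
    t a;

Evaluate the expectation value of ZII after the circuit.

In the final state, ZII has expectation 1.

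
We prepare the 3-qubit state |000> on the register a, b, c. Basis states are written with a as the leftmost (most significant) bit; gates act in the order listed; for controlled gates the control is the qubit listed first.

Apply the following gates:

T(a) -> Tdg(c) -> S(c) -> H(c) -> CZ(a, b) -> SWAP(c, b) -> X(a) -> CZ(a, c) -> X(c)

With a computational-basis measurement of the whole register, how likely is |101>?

A full measurement returns |101> with probability 1/2.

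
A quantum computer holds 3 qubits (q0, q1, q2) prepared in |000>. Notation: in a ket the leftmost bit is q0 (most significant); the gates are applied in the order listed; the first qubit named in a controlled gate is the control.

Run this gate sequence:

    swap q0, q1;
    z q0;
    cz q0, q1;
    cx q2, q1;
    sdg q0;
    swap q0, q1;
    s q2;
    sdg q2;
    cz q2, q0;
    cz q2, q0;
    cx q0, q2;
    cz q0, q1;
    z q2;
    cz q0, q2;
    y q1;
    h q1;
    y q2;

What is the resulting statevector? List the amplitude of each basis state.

After the circuit, the state carries amplitude -sqrt(2)/2 on |001>, sqrt(2)/2 on |011>, and 0 on every other basis state. Key observation: steps 7-8 multiply out to the identity, so the circuit reduces to the remaining gates.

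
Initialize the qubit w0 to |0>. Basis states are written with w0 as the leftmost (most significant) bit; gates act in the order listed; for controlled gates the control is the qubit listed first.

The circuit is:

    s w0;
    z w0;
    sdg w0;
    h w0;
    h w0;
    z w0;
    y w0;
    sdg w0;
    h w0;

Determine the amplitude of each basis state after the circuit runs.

The final amplitudes are sqrt(2)/2 on |0>, -sqrt(2)/2 on |1>. Key observation: the block from step 4 through step 5 cancels to the identity and can be dropped.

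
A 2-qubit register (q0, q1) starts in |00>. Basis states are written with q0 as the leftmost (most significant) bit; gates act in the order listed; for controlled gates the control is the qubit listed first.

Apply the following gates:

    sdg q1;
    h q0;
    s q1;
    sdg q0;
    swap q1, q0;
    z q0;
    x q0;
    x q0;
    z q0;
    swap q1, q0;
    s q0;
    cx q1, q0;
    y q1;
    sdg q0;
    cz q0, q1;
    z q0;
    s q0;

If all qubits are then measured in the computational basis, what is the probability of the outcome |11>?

The probability of measuring |11> is 1/2.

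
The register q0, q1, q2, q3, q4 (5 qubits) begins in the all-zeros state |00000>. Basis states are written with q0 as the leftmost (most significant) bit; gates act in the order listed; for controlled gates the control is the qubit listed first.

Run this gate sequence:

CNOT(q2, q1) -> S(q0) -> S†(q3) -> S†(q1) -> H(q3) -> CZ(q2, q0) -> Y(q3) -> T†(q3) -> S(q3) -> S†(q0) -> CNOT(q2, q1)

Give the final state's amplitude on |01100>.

|01100> carries amplitude 0 in the final state.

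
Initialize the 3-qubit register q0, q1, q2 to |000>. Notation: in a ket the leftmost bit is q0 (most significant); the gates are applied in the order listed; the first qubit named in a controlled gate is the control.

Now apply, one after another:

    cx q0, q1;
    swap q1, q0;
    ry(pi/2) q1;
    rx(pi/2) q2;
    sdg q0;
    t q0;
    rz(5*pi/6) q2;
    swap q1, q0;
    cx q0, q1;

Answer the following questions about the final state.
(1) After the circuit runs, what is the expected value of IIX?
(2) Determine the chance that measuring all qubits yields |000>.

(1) In the final state, IIX has expectation 1/2.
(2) Outcome |000> occurs with probability 1/4.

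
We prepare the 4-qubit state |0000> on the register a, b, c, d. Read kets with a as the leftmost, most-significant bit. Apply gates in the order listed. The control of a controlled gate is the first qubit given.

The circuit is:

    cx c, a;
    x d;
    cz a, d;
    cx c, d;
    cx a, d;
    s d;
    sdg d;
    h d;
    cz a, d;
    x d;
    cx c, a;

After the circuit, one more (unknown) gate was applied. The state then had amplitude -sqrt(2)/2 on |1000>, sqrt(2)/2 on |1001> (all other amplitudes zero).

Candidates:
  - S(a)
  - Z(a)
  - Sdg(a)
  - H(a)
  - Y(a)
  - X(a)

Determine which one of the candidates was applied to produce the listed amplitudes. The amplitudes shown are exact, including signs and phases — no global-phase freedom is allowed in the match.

It was X(a) that produced the state shown.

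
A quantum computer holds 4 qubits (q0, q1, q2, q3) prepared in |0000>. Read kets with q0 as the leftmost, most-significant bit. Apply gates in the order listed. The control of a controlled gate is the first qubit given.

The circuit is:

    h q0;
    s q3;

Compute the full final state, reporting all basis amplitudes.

The final amplitudes are sqrt(2)/2 on |0000>, sqrt(2)/2 on |1000>, and 0 on every other basis state.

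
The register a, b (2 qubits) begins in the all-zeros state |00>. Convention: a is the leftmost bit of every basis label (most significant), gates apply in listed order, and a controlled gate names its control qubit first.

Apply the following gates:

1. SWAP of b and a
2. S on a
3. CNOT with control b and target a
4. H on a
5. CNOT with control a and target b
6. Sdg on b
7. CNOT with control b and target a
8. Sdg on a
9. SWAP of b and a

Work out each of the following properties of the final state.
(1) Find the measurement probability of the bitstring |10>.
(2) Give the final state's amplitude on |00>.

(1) A full measurement returns |10> with probability 1/2.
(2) The final state's coefficient on |00> equals sqrt(2)/2.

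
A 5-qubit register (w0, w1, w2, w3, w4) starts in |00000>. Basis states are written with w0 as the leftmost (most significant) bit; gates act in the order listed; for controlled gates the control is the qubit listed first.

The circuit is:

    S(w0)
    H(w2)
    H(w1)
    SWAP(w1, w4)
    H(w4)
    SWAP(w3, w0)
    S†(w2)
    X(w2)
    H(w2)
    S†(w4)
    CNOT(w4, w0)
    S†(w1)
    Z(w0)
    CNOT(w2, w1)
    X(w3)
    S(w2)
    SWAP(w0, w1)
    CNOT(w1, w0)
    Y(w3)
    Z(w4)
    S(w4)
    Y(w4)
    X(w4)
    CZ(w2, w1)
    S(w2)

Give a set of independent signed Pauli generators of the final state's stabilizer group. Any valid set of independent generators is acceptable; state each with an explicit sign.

The final state is stabilized by the group generated by +XIYII, +ZIZII, +IZIII, +IIIZI, +IIIIZ; other independent generating sets are equally valid.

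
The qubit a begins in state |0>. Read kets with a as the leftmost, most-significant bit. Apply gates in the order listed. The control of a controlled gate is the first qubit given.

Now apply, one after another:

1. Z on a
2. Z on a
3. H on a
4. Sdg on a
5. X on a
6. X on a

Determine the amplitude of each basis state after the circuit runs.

After the circuit, the state carries amplitude sqrt(2)/2 on |0>, -sqrt(2)*I/2 on |1>. Key observation: steps 5-6 multiply out to the identity, so the circuit reduces to the remaining gates.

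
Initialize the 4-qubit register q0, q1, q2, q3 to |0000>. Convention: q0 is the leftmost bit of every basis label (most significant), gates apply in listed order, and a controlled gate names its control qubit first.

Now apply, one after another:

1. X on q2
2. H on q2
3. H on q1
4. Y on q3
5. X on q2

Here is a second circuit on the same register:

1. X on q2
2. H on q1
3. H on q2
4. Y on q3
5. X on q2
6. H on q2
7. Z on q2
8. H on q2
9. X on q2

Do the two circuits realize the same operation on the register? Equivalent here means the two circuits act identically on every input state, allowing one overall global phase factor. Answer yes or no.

Yes — the two circuits implement the same unitary up to a global phase.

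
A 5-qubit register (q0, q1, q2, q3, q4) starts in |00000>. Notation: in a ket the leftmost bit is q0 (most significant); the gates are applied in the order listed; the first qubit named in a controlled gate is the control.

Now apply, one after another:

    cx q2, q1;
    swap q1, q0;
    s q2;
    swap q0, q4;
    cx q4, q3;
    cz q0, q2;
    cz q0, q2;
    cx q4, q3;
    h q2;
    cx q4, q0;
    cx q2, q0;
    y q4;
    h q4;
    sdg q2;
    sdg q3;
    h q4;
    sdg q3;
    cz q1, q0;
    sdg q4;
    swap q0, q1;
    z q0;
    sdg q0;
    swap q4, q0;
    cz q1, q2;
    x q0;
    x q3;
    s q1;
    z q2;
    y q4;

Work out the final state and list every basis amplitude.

The final amplitudes are sqrt(2)*I/2 on |00011>, sqrt(2)*I/2 on |01111>, and 0 on every other basis state. Key observation: steps 5-8 multiply out to the identity, so the circuit reduces to the remaining gates.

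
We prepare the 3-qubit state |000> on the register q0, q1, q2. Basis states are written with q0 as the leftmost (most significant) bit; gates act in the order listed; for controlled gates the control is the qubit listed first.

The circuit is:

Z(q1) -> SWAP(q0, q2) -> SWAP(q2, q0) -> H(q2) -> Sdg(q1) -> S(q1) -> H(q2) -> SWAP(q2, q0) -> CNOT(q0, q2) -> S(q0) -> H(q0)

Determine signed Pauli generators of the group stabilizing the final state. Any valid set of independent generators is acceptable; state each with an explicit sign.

The final state is stabilized by the group generated by +XII, +IZI, +IIZ; other independent generating sets are equally valid.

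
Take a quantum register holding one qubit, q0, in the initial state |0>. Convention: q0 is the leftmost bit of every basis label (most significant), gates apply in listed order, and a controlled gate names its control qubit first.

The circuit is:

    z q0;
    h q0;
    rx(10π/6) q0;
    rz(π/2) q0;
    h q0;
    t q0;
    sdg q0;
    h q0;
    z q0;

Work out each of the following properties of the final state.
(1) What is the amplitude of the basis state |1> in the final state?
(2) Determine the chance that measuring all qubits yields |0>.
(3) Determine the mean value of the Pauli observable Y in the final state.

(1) The amplitude on |1> is -sqrt(6)*exp(3*I*pi/4)/8 + sqrt(2)*exp(3*I*pi/4)/8 + sqrt(2)*exp(I*pi/4)/8 + sqrt(2)*(-1 + I)/8 + sqrt(6)*exp(I*pi/4)/8 + sqrt(6)*(1 + I)/8.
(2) The probability of measuring |0> is 1/2 - sqrt(2)/4.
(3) In the final state, Y has expectation -sqrt(2)/2.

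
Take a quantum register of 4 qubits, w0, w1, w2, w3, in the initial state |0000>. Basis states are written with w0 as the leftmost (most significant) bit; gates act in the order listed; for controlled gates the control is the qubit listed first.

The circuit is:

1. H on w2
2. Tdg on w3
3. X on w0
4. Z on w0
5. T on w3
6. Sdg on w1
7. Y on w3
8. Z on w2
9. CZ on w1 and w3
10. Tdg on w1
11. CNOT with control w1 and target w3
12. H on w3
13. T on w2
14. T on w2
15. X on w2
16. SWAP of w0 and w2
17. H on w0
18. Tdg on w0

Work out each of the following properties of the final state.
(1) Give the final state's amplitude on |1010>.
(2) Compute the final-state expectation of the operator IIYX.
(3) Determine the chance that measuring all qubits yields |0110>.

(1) The amplitude on |1010> is sqrt(2)*(1 - I)*exp(3*I*pi/4)/4.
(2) The expectation value of IIYX is 0.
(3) Outcome |0110> occurs with probability 0.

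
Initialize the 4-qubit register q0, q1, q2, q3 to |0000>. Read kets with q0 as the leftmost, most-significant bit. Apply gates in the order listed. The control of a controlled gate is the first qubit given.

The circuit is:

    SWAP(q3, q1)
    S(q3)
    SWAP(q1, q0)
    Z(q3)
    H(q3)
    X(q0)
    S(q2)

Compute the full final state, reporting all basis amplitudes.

The final amplitudes are sqrt(2)/2 on |1000>, sqrt(2)/2 on |1001>, and 0 on every other basis state.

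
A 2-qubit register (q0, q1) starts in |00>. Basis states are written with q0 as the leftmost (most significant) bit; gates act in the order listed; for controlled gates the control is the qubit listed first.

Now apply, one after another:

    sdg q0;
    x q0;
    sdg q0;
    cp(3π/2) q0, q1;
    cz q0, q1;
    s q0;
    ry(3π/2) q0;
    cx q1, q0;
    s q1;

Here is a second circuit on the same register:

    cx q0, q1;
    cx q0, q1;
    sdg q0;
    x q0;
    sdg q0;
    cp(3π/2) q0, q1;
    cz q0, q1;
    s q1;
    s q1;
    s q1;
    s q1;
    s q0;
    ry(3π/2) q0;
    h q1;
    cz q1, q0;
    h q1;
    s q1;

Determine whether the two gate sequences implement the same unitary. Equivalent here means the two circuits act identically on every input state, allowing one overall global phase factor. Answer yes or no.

No: there is an input state on which the two circuits produce genuinely different outputs (not merely differing by a phase).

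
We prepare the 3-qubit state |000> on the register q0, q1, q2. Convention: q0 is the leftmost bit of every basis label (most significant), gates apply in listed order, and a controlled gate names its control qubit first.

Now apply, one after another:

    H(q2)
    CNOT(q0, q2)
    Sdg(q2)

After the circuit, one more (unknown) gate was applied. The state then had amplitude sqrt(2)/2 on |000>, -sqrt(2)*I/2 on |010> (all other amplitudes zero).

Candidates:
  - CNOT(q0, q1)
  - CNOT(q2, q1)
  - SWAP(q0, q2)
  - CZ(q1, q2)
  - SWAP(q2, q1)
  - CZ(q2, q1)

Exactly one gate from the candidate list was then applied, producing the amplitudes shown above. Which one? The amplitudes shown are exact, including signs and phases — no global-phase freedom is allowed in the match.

It was SWAP(q2, q1) that produced the state shown.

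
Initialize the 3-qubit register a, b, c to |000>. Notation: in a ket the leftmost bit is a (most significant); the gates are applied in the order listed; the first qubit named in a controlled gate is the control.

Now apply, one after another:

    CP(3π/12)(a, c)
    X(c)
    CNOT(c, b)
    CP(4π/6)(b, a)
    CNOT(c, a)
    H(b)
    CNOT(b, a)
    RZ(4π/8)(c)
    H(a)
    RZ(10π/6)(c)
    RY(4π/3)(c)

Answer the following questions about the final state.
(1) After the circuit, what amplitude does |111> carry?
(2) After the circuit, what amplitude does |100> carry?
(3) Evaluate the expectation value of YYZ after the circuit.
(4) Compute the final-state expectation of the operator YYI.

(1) |111> carries amplitude -exp(I*pi/12)/4 in the final state.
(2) The final state's coefficient on |100> equals -sqrt(3)*exp(I*pi/12)/4.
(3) The expectation value of YYZ is 1/2.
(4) The expectation value of YYI is 1.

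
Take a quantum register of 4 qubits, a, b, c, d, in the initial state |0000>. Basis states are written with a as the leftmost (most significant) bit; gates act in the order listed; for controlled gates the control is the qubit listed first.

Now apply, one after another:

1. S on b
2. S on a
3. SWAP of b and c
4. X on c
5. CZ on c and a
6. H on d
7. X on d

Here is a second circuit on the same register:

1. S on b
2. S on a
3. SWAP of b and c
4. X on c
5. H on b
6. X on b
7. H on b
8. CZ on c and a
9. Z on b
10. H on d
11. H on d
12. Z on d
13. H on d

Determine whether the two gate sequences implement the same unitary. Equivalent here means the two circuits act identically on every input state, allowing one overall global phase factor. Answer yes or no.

Yes, they are equivalent — the unitaries differ by at most a global phase.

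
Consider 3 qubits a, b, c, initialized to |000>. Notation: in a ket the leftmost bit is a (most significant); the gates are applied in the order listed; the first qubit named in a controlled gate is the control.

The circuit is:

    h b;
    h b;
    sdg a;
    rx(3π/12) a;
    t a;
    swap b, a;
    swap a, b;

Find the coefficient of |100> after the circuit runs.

|100> carries amplitude -sqrt(2 - sqrt(2))*exp(3*I*pi/4)/2 in the final state.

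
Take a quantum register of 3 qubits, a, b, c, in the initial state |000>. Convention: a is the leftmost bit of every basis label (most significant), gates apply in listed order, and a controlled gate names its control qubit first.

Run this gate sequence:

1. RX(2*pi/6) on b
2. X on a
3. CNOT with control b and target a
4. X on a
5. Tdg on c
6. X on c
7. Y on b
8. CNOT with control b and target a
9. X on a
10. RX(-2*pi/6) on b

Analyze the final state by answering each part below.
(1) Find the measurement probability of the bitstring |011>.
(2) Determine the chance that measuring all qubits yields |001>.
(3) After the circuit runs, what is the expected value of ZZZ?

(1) A full measurement returns |011> with probability 1/4.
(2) The probability of measuring |001> is 3/4.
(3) In the final state, ZZZ has expectation -1/2.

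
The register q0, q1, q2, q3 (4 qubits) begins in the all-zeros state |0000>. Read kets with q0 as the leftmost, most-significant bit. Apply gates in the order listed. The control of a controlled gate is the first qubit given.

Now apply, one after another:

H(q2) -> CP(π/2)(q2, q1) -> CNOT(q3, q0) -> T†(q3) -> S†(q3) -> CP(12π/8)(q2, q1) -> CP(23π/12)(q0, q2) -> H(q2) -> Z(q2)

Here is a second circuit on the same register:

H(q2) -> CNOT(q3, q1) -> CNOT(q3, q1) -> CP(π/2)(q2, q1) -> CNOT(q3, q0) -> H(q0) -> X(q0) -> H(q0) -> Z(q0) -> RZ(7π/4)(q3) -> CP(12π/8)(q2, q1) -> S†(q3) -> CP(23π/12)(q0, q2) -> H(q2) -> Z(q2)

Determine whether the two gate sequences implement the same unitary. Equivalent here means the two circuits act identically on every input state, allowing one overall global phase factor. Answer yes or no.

Yes, they are equivalent — the unitaries differ by at most a global phase.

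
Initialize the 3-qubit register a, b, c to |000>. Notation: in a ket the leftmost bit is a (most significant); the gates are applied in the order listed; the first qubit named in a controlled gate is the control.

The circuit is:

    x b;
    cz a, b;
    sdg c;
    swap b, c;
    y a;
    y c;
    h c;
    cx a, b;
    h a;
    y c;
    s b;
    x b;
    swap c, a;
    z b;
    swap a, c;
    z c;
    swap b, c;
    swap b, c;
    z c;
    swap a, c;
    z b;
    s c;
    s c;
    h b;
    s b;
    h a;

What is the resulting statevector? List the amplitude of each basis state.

The final amplitudes are 0 on |000>, 0 on |001>, 0 on |010>, 0 on |011>, 1/2 on |100>, 1/2 on |101>, I/2 on |110>, I/2 on |111>. Key observation: steps 14-21 multiply out to the identity, so the circuit reduces to the remaining gates.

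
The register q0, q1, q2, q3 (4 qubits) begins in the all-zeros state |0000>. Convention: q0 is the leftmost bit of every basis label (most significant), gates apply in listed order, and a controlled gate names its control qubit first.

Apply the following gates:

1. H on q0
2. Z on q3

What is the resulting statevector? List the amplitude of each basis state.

The resulting statevector has amplitude sqrt(2)/2 on |0000>, sqrt(2)/2 on |1000>, and 0 on every other basis state.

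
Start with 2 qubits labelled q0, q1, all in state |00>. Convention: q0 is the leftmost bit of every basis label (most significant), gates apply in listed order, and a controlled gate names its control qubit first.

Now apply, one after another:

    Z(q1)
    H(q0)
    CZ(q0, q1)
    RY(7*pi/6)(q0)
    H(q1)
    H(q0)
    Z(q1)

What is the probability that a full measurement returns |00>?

The probability of measuring |00> is 1/4 - sqrt(3)/8.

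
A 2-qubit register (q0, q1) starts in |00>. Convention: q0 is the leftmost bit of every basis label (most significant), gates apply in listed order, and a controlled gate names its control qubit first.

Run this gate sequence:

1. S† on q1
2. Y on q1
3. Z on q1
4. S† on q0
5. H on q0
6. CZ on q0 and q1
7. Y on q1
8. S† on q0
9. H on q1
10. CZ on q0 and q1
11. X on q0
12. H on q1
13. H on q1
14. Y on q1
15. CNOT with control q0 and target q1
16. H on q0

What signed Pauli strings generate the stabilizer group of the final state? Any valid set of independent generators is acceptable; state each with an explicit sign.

The stabilizer group can be generated by +YZ, +ZY, among other valid generating sets.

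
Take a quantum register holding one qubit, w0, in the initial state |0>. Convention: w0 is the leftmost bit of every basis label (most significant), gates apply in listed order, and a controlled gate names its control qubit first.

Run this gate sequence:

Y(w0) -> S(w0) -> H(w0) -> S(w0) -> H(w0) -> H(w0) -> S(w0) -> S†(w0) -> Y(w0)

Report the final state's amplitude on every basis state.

After the circuit, the state carries amplitude sqrt(2)/2 on |0>, -sqrt(2)*I/2 on |1>.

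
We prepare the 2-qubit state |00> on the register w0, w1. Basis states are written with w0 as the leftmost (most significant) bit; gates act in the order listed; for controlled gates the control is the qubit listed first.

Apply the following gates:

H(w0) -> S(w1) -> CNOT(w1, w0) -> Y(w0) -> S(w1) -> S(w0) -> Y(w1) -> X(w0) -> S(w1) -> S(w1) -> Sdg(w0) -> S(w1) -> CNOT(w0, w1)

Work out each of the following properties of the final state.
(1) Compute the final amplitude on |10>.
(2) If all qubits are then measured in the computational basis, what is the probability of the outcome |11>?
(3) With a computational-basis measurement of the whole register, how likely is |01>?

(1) The final state's coefficient on |10> equals -sqrt(2)/2.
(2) The probability of measuring |11> is 0.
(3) A full measurement returns |01> with probability 1/2.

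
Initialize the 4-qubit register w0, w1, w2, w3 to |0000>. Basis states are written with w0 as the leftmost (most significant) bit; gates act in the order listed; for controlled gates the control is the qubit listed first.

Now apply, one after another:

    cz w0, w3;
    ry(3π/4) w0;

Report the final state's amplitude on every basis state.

The resulting statevector has amplitude sqrt(2 - sqrt(2))/2 on |0000>, sqrt(sqrt(2) + 2)/2 on |1000>, and 0 on every other basis state.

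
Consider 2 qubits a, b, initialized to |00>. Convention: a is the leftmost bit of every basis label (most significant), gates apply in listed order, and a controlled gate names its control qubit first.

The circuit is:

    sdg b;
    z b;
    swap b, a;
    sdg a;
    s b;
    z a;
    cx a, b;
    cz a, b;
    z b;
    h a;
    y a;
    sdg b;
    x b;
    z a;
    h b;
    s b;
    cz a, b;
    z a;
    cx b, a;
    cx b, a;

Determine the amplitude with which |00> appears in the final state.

The final state's coefficient on |00> equals -I/2.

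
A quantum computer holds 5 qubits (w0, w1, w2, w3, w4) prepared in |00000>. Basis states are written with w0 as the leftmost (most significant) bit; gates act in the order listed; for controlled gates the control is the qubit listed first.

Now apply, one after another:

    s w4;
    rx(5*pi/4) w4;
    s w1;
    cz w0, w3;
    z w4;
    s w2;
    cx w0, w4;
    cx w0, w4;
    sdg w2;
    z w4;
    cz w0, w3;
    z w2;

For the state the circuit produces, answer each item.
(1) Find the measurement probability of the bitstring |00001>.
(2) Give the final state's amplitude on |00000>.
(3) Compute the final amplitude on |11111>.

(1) The probability of measuring |00001> is sqrt(2)/4 + 1/2.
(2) The final state's coefficient on |00000> equals -sqrt(2 - sqrt(2))/2.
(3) |11111> carries amplitude 0 in the final state.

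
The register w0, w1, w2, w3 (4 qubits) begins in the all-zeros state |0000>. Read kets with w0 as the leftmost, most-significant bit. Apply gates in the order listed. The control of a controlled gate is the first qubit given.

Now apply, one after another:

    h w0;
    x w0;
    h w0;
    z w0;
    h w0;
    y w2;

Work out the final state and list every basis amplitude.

The final amplitudes are sqrt(2)*I/2 on |0010>, sqrt(2)*I/2 on |1010>, and 0 on every other basis state. Key observation: gates 1-4 undo each other exactly, leaving only the rest of the circuit to track.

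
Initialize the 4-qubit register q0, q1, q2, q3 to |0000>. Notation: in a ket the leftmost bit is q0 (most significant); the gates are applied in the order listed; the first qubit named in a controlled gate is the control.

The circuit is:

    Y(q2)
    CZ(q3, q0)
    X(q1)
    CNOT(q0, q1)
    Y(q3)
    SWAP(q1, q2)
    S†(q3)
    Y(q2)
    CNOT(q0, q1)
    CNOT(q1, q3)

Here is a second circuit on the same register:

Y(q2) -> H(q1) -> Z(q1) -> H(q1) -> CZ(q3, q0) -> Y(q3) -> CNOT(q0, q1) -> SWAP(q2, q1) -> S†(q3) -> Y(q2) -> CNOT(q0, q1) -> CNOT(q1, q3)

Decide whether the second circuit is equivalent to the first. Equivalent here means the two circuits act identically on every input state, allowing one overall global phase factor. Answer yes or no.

Yes — the two circuits implement the same unitary up to a global phase.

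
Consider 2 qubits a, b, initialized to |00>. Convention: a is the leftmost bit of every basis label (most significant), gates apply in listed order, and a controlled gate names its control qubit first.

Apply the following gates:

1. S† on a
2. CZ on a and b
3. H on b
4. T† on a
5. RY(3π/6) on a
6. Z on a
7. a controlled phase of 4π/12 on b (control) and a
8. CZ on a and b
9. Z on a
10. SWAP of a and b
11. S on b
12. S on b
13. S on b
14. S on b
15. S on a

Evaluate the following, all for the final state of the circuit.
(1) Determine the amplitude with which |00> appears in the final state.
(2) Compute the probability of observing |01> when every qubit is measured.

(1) The amplitude on |00> is 1/2. Key observation: steps 11-14 multiply out to the identity, so the circuit reduces to the remaining gates.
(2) Outcome |01> occurs with probability 1/4.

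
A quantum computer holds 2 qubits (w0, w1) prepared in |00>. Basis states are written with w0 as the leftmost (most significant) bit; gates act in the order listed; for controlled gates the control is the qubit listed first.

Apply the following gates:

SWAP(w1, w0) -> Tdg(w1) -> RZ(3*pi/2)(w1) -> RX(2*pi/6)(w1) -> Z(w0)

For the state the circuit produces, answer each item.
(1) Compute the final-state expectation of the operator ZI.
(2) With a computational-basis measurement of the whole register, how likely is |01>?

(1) The expectation value of ZI is 1.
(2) Outcome |01> occurs with probability 1/4.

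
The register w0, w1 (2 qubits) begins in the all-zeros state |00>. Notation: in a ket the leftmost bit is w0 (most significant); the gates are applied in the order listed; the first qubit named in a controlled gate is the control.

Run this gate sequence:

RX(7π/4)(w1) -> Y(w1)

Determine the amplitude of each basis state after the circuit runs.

The resulting statevector has amplitude -sqrt(2 - sqrt(2))/2 on |00>, -I*sqrt(sqrt(2) + 2)/2 on |01>, 0 on |10>, 0 on |11>.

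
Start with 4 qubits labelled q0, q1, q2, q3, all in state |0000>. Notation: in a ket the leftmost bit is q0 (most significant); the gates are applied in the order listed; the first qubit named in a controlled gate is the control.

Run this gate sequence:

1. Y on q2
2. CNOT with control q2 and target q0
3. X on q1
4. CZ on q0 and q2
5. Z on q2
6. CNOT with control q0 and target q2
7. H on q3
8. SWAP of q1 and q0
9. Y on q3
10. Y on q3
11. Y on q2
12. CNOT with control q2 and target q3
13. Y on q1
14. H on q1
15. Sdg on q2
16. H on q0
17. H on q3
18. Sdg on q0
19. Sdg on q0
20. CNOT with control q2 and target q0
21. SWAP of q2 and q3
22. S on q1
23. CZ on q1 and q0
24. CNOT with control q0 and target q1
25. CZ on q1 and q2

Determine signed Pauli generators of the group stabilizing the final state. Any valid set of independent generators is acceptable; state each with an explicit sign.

The final state is stabilized by the group generated by -YIII, +IYII, +IIZI, -IIIZ; other independent generating sets are equally valid.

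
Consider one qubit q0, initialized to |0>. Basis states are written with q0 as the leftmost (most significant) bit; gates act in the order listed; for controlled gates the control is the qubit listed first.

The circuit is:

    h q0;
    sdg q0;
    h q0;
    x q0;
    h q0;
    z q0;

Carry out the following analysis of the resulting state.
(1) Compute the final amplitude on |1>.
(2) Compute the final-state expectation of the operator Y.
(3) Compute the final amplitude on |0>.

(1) The amplitude on |1> is -sqrt(2)*I/2. Key observation: gates 3-6 undo each other exactly, leaving only the rest of the circuit to track.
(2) In the final state, Y has expectation -1.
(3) |0> carries amplitude sqrt(2)/2 in the final state.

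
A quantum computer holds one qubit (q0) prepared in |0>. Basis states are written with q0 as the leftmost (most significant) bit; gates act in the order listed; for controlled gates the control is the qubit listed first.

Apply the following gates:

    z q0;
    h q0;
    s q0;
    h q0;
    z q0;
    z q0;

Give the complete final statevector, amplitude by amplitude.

After the circuit, the state carries amplitude 1/2 + I/2 on |0>, 1/2 - I/2 on |1>.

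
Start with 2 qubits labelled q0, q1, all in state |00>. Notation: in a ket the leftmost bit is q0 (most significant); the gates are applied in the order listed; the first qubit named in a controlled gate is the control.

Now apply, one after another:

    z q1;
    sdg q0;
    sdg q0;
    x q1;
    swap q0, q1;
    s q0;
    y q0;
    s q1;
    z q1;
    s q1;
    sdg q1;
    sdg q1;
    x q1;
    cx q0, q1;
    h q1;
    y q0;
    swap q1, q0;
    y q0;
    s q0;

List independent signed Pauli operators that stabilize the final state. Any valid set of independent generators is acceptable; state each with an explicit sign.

The final state is stabilized by the group generated by +YI, -IZ; other independent generating sets are equally valid.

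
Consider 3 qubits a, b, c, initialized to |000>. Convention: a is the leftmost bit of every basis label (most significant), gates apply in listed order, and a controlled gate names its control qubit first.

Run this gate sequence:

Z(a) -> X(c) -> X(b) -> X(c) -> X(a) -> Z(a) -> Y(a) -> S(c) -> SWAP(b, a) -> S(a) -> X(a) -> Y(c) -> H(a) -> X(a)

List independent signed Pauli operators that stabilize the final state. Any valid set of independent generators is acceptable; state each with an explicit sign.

One valid set of independent stabilizer generators is +XII, +IZI, -IIZ (any independent generating set of the same group is equally correct).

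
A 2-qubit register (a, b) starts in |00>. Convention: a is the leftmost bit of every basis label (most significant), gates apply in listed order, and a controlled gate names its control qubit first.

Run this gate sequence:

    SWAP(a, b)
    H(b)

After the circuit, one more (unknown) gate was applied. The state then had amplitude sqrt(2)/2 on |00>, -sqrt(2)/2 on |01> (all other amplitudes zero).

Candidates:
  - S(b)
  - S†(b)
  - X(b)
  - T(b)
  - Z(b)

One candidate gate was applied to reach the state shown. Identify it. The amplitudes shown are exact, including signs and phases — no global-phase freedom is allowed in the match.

The applied gate was Z(b).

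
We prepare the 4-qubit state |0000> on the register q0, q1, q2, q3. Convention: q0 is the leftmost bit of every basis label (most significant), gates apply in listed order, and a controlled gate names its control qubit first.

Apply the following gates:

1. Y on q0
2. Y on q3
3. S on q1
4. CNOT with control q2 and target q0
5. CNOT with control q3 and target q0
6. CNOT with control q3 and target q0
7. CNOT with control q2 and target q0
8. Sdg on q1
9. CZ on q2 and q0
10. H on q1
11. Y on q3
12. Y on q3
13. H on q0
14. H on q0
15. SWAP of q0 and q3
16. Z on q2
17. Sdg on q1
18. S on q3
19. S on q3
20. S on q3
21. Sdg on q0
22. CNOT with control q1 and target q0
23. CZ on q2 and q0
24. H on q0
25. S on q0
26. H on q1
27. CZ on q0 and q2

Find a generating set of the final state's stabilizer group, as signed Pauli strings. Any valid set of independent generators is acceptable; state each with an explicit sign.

The final state is stabilized by the group generated by +XZII, +ZYII, +IIZI, -IIIZ; other independent generating sets are equally valid. Key observation: gates 3-8 undo each other exactly, leaving only the rest of the circuit to track.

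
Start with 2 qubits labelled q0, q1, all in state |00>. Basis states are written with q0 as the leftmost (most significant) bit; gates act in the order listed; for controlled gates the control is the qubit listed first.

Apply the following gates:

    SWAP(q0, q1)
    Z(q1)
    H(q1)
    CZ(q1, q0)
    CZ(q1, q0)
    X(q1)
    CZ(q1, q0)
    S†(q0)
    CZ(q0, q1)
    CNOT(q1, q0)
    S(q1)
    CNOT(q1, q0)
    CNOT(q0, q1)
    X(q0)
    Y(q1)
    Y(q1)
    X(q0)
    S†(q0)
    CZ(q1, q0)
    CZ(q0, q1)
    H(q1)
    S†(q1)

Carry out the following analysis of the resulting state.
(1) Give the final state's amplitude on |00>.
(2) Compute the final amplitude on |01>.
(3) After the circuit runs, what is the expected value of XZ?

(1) |00> carries amplitude 1/2 + I/2 in the final state.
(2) |01> carries amplitude -1/2 - I/2 in the final state.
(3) In the final state, XZ has expectation 0.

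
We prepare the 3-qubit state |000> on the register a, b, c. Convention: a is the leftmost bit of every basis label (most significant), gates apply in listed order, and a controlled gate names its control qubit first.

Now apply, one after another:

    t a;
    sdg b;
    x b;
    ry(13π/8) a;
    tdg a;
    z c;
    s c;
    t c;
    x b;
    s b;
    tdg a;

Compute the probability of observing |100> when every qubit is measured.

Outcome |100> occurs with probability sin(3*pi/16)**2.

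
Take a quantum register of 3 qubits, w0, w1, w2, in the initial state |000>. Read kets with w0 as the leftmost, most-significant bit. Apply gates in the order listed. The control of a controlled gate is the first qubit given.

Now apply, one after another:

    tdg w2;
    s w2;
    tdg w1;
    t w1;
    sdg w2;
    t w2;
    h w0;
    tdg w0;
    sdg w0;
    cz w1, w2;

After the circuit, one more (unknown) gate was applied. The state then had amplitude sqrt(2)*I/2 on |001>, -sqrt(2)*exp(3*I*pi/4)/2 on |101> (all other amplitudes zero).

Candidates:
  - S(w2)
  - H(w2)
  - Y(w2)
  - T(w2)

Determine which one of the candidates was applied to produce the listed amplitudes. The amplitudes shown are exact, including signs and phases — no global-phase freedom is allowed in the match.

The unique candidate consistent with the amplitudes is Y(w2). Key observation: steps 1-6 multiply out to the identity, so the circuit reduces to the remaining gates.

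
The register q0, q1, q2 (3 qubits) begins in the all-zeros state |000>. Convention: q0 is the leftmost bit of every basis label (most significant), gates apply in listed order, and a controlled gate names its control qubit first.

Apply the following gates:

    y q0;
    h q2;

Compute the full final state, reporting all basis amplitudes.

The final amplitudes are sqrt(2)*I/2 on |100>, sqrt(2)*I/2 on |101>, and 0 on every other basis state.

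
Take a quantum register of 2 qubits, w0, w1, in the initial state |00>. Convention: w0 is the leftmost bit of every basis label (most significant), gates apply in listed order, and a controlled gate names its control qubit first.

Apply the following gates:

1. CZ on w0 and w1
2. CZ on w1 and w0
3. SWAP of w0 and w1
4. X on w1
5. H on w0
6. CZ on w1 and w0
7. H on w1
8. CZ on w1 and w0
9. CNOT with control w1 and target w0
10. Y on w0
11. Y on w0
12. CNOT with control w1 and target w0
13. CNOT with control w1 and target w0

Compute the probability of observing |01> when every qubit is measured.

The probability of measuring |01> is 1/4. Key observation: the block from step 9 through step 12 cancels to the identity and can be dropped.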